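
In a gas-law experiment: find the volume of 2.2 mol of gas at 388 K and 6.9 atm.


PV = nRT  (R = 0.08206 L·atm/(mol·K))
V = nRT/P = 2.2×0.08206×388/6.9
= 10.152 L

10.152 L


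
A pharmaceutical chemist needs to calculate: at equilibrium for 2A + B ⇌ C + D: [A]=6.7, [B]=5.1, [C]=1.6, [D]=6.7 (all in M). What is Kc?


Kc = [C][D]/([A]^2[B])
= (1.6^1 × 6.7^1)/(6.7^2 × 5.1^1)
= 10.72/228.939
= 0.04682

0.04682


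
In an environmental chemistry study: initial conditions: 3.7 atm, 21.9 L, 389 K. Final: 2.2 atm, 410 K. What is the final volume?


P1V1/T1 = P2V2/T2
V2 = P1V1T2/(T1P2)
= 3.7×21.9×410/(389×2.2)
= 38.82 L

38.82 L


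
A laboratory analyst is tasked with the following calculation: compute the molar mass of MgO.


M(MgO) = 1×24.31 + 1×16.0
= 24.31 + 16.0
= 40.31 g/mol

40.31 g/mol


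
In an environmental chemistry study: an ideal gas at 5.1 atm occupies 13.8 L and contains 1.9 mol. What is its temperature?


PV = nRT  (R = 0.08206 L·atm/(mol·K))
T = PV/(nR) = 5.1×13.8/(1.9×0.08206)
= 70.38/0.155914
= 451.40 K

451.40 K


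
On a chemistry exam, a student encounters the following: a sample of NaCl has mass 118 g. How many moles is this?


M(NaCl) = 58.44 g/mol
n = mass/M = 118/58.44 = 2.0192 mol

2.0192 mol


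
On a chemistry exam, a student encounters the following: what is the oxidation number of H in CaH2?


H with a metal (hydride): -1
Oxidation number: -1

-1


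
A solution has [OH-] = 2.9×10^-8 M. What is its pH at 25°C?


pOH = -log10([OH-]) = -log10(2.9×10^-8)
= 8 - log10(2.9) = 7.54
pH = 14 - pOH = 14 - 7.54 = 6.46

6.46


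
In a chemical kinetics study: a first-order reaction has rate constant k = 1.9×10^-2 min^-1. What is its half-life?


t½ = ln2/k = 0.693147/(1.9×10^-2 min^-1)
= 36.48 min

36.48 min


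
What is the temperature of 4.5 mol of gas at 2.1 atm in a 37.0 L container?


PV = nRT  (R = 0.08206 L·atm/(mol·K))
T = PV/(nR) = 2.1×37.0/(4.5×0.08206)
= 77.70/0.369270
= 210.42 K

210.42 K


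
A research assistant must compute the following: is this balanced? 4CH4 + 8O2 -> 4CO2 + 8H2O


Equation: 4CH4 + 8O2 -> 4CO2 + 8H2O
Check atoms: C: 4=4, H: 16=16, O: 16=16
Balanced

Yes, balanced


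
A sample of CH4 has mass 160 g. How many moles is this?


M(CH4) = 16.04 g/mol
n = mass/M = 160/16.04 = 9.9751 mol

9.9751 mol


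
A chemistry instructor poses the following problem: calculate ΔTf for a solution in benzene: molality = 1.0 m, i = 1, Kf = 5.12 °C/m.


ΔTf = Kf × m × i
= 5.12 × 1.0 × 1
= 5.12 °C

5.12 °C


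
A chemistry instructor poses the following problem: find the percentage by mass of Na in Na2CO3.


M(Na2CO3) = 2×22.99 + 1×12.01 + 3×16.0 = 105.99 g/mol
Mass of Na = 2 × 22.99 = 45.98 g/mol
% Na = 45.98/105.99 × 100 = 43.38%

43.38%


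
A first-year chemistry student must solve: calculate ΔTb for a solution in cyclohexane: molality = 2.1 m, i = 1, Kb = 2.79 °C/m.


ΔTb = Kb × m × i
= 2.79 × 2.1 × 1
= 5.859 °C

5.859 °C


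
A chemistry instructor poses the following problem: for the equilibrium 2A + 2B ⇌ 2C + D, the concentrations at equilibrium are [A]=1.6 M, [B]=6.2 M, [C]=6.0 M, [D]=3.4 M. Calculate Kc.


Kc = [C]^2[D]/([A]^2[B]^2)
= (6.0^2 × 3.4^1)/(1.6^2 × 6.2^2)
= 122.4/98.4064
= 1.244

1.244


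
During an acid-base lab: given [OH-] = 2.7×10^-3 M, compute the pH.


pOH = -log10([OH-]) = -log10(2.7×10^-3)
= 3 - log10(2.7) = 2.57
pH = 14 - pOH = 14 - 2.57 = 11.43

11.43


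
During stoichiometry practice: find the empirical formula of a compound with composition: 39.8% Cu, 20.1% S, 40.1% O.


Assume 100 g sample. Moles of each element:
  Cu: 39.8/63.55 = 0.626 mol
  S: 20.1/32.07 = 0.627 mol
  O: 40.1/16.0 = 2.506 mol
Divide by smallest (0.626):
  Cu: 0.626/0.626 = 1.0
  S: 0.627/0.626 = 1.0
  O: 2.506/0.626 = 4.0
Empirical formula: CuSO4

CuSO4


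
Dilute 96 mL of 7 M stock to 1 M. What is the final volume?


C1V1 = C2V2
7 × 96 = 1 × V2
V2 = 672/1 = 672.0 mL

672.0 mL


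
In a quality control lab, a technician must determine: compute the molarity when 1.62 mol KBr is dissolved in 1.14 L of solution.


M = n/V = 1.62/1.14 = 1.421 mol/L

1.421 M


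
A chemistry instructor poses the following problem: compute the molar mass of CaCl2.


M(CaCl2) = 1×40.08 + 2×35.45
= 40.08 + 70.9
= 110.98 g/mol

110.98 g/mol


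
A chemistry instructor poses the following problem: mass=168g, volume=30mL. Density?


ρ = mass/volume
= 168/30
= 5.6 g/mL

5.6 g/mL


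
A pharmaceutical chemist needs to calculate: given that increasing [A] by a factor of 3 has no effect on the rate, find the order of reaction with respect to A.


rate ∝ [A]^n
rate ∝ [A]^0
Order in A: 0

0


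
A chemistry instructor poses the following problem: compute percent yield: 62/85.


% yield = actual/theoretical × 100
= 62/85 × 100
= 72.94%

72.94%


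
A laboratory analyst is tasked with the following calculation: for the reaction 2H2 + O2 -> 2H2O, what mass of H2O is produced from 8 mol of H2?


Mole ratio H2O:H2 = 2:2
n(H2O) = 8 × 2/2 = 8.000 mol
mass = 8.000 × 18.02 = 144.16 g

144.16 g


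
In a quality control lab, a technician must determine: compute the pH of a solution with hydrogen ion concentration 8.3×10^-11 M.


pH = -log10([H+]) = -log10(8.3×10^-11)
= 11 - log10(8.3)
= 11 - 0.92
= 10.08

10.08


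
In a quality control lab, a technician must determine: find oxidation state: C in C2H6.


2x + 6(+1) = 0, so x = -3
Oxidation number: -3

-3


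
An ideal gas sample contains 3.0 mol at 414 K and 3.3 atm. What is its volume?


PV = nRT  (R = 0.08206 L·atm/(mol·K))
V = nRT/P = 3.0×0.08206×414/3.3
= 30.884 L

30.884 L


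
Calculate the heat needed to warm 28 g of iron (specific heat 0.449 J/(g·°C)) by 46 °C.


q = mcΔT = 28 × 0.449 × 46
= 578.31 J

578.31 J


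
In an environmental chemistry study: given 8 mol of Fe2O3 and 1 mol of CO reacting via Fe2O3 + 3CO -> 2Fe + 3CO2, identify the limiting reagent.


Mole ratio available / coefficient:
  Fe2O3: 8/1 = 8.000
  CO: 1/3 = 0.333
Smaller ratio is limiting.

CO


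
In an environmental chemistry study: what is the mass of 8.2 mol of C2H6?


M(C2H6) = 30.07 g/mol
mass = n × M = 8.2 × 30.07 = 246.57 g

246.57 g


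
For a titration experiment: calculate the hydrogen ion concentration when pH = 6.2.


[H+] = 10^(-pH) = 10^(-6.2)
= 6.31×10^-7 M

6.31×10^-7 M


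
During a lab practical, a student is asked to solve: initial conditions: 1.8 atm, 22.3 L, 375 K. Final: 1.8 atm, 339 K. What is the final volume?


P1V1/T1 = P2V2/T2
V2 = P1V1T2/(T1P2)
= 1.8×22.3×339/(375×1.8)
= 20.159 L

20.159 L


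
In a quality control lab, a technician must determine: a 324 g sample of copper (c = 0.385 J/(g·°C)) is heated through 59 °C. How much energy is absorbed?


q = mcΔT = 324 × 0.385 × 59
= 7359.66 J

7359.66 J


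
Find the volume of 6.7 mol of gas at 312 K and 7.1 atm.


PV = nRT  (R = 0.08206 L·atm/(mol·K))
V = nRT/P = 6.7×0.08206×312/7.1
= 24.16 L

24.16 L


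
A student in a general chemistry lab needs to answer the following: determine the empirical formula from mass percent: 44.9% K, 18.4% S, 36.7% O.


Assume 100 g sample. Moles of each element:
  K: 44.9/39.1 = 1.148 mol
  S: 18.4/32.07 = 0.574 mol
  O: 36.7/16.0 = 2.294 mol
Divide by smallest (0.574):
  K: 1.148/0.574 = 2.0
  S: 0.574/0.574 = 1.0
  O: 2.294/0.574 = 4.0
Empirical formula: K2SO4

K2SO4


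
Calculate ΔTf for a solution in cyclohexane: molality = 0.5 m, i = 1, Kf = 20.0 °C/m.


ΔTf = Kf × m × i
= 20.0 × 0.5 × 1
= 10.0 °C

10.0 °C


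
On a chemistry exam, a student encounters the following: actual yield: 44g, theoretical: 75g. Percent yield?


% yield = actual/theoretical × 100
= 44/75 × 100
= 58.67%

58.67%


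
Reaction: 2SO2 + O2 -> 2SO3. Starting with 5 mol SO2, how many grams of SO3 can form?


Mole ratio SO3:SO2 = 2:2
n(SO3) = 5 × 2/2 = 5.000 mol
mass = 5.000 × 80.07 = 400.35 g

400.35 g


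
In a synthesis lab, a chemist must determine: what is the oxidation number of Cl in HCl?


halide: -1
Oxidation number: -1

-1


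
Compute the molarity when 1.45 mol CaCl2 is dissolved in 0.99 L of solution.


M = n/V = 1.45/0.99 = 1.465 mol/L

1.465 M


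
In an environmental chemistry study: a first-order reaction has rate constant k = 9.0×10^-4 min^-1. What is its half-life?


t½ = ln2/k = 0.693147/(9.0×10^-4 min^-1)
= 770.2 min

770.2 min


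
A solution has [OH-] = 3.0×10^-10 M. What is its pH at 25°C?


pOH = -log10([OH-]) = -log10(3.0×10^-10)
= 10 - log10(3.0) = 9.52
pH = 14 - pOH = 14 - 9.52 = 4.48

4.48


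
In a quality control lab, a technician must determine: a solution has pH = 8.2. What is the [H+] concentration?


[H+] = 10^(-pH) = 10^(-8.2)
= 6.31×10^-9 M

6.31×10^-9 M


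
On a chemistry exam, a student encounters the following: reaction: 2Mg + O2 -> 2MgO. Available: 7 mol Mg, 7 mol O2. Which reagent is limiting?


Mole ratio available / coefficient:
  Mg: 7/2 = 3.500
  O2: 7/1 = 7.000
Smaller ratio is limiting.

Mg


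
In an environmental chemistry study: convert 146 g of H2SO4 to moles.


M(H2SO4) = 98.09 g/mol
n = mass/M = 146/98.09 = 1.4884 mol

1.4884 mol


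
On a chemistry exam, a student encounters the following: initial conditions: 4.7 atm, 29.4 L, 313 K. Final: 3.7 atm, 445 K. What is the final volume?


P1V1/T1 = P2V2/T2
V2 = P1V1T2/(T1P2)
= 4.7×29.4×445/(313×3.7)
= 53.096 L

53.096 L


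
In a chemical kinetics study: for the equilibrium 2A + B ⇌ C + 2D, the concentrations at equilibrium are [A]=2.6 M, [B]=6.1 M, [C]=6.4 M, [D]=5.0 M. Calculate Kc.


Kc = [C][D]^2/([A]^2[B])
= (6.4^1 × 5.0^2)/(2.6^2 × 6.1^1)
= 160/41.236
= 3.880

3.880


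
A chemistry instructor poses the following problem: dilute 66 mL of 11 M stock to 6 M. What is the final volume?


C1V1 = C2V2
11 × 66 = 6 × V2
V2 = 726/6 = 121.0 mL

121.0 mL


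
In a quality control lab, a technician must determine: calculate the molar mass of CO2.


M(CO2) = 1×12.01 + 2×16.0
= 12.01 + 32.0
= 44.01 g/mol

44.01 g/mol


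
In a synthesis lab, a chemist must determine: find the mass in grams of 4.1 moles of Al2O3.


M(Al2O3) = 101.96 g/mol
mass = n × M = 4.1 × 101.96 = 418.04 g

418.04 g


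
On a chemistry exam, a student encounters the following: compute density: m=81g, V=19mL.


ρ = mass/volume
= 81/19
= 4.263 g/mL

4.263 g/mL


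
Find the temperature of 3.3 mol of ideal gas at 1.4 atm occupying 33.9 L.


PV = nRT  (R = 0.08206 L·atm/(mol·K))
T = PV/(nR) = 1.4×33.9/(3.3×0.08206)
= 47.46/0.270798
= 175.26 K

175.26 K


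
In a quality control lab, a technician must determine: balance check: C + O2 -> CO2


Equation: C + O2 -> CO2
Check atoms: C: 1=1, O: 2=2
Balanced

Yes, balanced


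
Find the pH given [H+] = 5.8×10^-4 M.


pH = -log10([H+]) = -log10(5.8×10^-4)
= 4 - log10(5.8)
= 4 - 0.76
= 3.24

3.24


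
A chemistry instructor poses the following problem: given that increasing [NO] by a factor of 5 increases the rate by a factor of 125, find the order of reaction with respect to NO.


rate ∝ [NO]^n
5^n = 125 → n = 3
Order in NO: 3

3


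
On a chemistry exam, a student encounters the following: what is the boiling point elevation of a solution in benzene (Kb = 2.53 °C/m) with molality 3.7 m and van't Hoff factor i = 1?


ΔTb = Kb × m × i
= 2.53 × 3.7 × 1
= 9.361 °C

9.361 °C


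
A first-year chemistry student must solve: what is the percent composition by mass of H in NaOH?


M(NaOH) = 1×22.99 + 1×16.0 + 1×1.008 = 39.998 g/mol
Mass of H = 1 × 1.008 = 1.008 g/mol
% H = 1.008/39.998 × 100 = 2.52%

2.52%


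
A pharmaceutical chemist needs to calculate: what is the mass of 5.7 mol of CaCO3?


M(CaCO3) = 100.09 g/mol
mass = n × M = 5.7 × 100.09 = 570.51 g

570.51 g


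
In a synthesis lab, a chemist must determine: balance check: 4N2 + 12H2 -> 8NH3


Equation: 4N2 + 12H2 -> 8NH3
Check atoms: H: 24=24, N: 8=8
Balanced

Yes, balanced


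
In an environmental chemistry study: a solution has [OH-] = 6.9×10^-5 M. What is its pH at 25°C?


pOH = -log10([OH-]) = -log10(6.9×10^-5)
= 5 - log10(6.9) = 4.16
pH = 14 - pOH = 14 - 4.16 = 9.84

9.84


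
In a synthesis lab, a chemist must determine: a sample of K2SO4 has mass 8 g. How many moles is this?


M(K2SO4) = 174.27 g/mol
n = mass/M = 8/174.27 = 0.0459 mol

0.0459 mol


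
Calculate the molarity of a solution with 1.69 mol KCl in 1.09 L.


M = n/V = 1.69/1.09 = 1.550 mol/L

1.550 M


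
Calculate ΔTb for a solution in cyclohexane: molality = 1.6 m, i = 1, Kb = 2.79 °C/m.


ΔTb = Kb × m × i
= 2.79 × 1.6 × 1
= 4.464 °C

4.464 °C


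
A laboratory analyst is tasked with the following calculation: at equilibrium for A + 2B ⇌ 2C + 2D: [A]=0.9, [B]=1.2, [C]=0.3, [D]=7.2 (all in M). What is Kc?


Kc = [C]^2[D]^2/([A][B]^2)
= (0.3^2 × 7.2^2)/(0.9^1 × 1.2^2)
= 4.6656/1.296
= 3.600

3.600


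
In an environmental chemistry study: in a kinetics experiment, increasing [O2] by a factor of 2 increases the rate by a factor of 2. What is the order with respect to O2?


rate ∝ [O2]^n
2^n = 2 → n = 1
Order in O2: 1

1


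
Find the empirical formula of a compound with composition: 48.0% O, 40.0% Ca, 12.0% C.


Assume 100 g sample. Moles of each element:
  O: 48.0/16.0 = 3.0 mol
  Ca: 40.0/40.08 = 0.998 mol
  C: 12.0/12.01 = 0.999 mol
Divide by smallest (0.998):
  O: 3.0/0.998 = 3.01
  Ca: 0.998/0.998 = 1.0
  C: 0.999/0.998 = 1.0
Empirical formula: CaCO3

CaCO3


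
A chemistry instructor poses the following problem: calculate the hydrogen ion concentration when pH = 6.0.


[H+] = 10^(-pH) = 10^(-6.0)
= 1.0×10^-6 M

1.0×10^-6 M


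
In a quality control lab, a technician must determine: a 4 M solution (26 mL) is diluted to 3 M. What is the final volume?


C1V1 = C2V2
4 × 26 = 3 × V2
V2 = 104/3 = 34.67 mL

34.67 mL


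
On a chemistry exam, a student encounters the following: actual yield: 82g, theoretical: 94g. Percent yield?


% yield = actual/theoretical × 100
= 82/94 × 100
= 87.23%

87.23%


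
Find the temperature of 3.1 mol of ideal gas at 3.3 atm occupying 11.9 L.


PV = nRT  (R = 0.08206 L·atm/(mol·K))
T = PV/(nR) = 3.3×11.9/(3.1×0.08206)
= 39.27/0.254386
= 154.37 K

154.37 K


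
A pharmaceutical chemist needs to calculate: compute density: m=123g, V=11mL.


ρ = mass/volume
= 123/11
= 11.182 g/mL

11.182 g/mL


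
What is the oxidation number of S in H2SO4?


2(+1) + x + 4(-2) = 0, so x = +6
Oxidation number: +6

+6


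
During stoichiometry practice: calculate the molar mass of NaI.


M(NaI) = 1×22.99 + 1×126.9
= 22.99 + 126.9
= 149.89 g/mol

149.89 g/mol


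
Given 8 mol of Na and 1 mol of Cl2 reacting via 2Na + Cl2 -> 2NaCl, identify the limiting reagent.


Mole ratio available / coefficient:
  Na: 8/2 = 4.000
  Cl2: 1/1 = 1.000
Smaller ratio is limiting.

Cl2


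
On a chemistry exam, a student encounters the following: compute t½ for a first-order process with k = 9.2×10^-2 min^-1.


t½ = ln2/k = 0.693147/(9.2×10^-2 min^-1)
= 7.534 min

7.534 min


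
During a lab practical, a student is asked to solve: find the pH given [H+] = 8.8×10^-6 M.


pH = -log10([H+]) = -log10(8.8×10^-6)
= 6 - log10(8.8)
= 6 - 0.94
= 5.06

5.06


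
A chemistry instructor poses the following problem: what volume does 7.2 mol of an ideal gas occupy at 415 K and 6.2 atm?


PV = nRT  (R = 0.08206 L·atm/(mol·K))
V = nRT/P = 7.2×0.08206×415/6.2
= 39.548 L

39.548 L


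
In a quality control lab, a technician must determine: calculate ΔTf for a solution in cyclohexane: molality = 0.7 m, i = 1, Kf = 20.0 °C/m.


ΔTf = Kf × m × i
= 20.0 × 0.7 × 1
= 14.0 °C

14.0 °C


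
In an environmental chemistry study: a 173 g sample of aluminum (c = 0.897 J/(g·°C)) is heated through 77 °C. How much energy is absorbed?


q = mcΔT = 173 × 0.897 × 77
= 11948.94 J

11948.94 J


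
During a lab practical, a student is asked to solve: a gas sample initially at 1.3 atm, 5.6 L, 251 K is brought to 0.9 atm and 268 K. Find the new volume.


P1V1/T1 = P2V2/T2
V2 = P1V1T2/(T1P2)
= 1.3×5.6×268/(251×0.9)
= 8.637 L

8.637 L


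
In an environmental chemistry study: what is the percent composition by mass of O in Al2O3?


M(Al2O3) = 2×26.98 + 3×16.0 = 101.96 g/mol
Mass of O = 3 × 16.0 = 48.00 g/mol
% O = 48.00/101.96 × 100 = 47.08%

47.08%


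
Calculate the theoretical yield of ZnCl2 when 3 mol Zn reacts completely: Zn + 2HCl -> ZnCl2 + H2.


Mole ratio ZnCl2:Zn = 1:1
n(ZnCl2) = 3 × 1/1 = 3.000 mol
mass = 3.000 × 136.28 = 408.84 g

408.84 g


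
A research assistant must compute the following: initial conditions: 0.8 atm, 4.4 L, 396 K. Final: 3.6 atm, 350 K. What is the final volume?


P1V1/T1 = P2V2/T2
V2 = P1V1T2/(T1P2)
= 0.8×4.4×350/(396×3.6)
= 0.864 L

0.864 L


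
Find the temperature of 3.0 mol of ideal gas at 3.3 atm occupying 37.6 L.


PV = nRT  (R = 0.08206 L·atm/(mol·K))
T = PV/(nR) = 3.3×37.6/(3.0×0.08206)
= 124.08/0.246180
= 504.02 K

504.02 K


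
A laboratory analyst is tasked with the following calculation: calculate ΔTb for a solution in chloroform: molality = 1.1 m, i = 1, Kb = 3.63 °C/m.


ΔTb = Kb × m × i
= 3.63 × 1.1 × 1
= 3.993 °C

3.993 °C


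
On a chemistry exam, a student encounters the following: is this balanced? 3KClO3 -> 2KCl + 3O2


Equation: 3KClO3 -> 2KCl + 3O2
Check atoms: Cl: 3≠2, K: 3≠2, O: 9≠6
Not balanced

No, not balanced


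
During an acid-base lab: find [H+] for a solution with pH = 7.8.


[H+] = 10^(-pH) = 10^(-7.8)
= 1.58×10^-8 M

1.58×10^-8 M


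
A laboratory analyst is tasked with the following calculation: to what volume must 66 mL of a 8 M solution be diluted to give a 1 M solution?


C1V1 = C2V2
8 × 66 = 1 × V2
V2 = 528/1 = 528.0 mL

528.0 mL


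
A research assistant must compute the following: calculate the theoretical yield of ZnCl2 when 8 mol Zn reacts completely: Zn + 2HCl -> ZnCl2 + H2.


Mole ratio ZnCl2:Zn = 1:1
n(ZnCl2) = 8 × 1/1 = 8.000 mol
mass = 8.000 × 136.28 = 1090.24 g

1090.24 g


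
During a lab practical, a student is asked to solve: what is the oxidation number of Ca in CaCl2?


Group 2 metal: +2
Oxidation number: +2

+2


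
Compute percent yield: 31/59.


% yield = actual/theoretical × 100
= 31/59 × 100
= 52.54%

52.54%


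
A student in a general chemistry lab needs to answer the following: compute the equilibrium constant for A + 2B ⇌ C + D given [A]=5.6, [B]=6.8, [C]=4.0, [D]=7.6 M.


Kc = [C][D]/([A][B]^2)
= (4.0^1 × 7.6^1)/(5.6^1 × 6.8^2)
= 30.4/258.944
= 0.1174

0.1174


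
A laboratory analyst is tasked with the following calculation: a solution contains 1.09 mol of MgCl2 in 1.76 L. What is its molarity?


M = n/V = 1.09/1.76 = 0.619 mol/L

0.619 M


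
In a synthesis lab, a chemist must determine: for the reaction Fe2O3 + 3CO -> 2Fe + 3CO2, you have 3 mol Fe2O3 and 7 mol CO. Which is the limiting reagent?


Mole ratio available / coefficient:
  Fe2O3: 3/1 = 3.000
  CO: 7/3 = 2.333
Smaller ratio is limiting.

CO


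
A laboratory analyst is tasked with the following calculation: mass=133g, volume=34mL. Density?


ρ = mass/volume
= 133/34
= 3.912 g/mL

3.912 g/mL


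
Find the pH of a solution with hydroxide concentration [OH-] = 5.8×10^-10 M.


pOH = -log10([OH-]) = -log10(5.8×10^-10)
= 10 - log10(5.8) = 9.24
pH = 14 - pOH = 14 - 9.24 = 4.76

4.76


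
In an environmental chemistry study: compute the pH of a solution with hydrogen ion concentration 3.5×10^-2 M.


pH = -log10([H+]) = -log10(3.5×10^-2)
= 2 - log10(3.5)
= 2 - 0.54
= 1.46

1.46


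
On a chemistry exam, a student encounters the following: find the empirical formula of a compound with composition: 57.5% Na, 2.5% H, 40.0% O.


Assume 100 g sample. Moles of each element:
  Na: 57.5/22.99 = 2.501 mol
  H: 2.5/1.008 = 2.48 mol
  O: 40.0/16.0 = 2.5 mol
Divide by smallest (2.48):
  Na: 2.501/2.48 = 1.01
  H: 2.48/2.48 = 1.0
  O: 2.5/2.48 = 1.01
Empirical formula: NaOH

NaOH


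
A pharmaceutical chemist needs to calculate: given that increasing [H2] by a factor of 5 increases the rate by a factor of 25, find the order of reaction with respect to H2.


rate ∝ [H2]^n
5^n = 25 → n = 2
Order in H2: 2

2


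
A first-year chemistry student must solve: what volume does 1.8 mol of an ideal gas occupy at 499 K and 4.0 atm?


PV = nRT  (R = 0.08206 L·atm/(mol·K))
V = nRT/P = 1.8×0.08206×499/4.0
= 18.427 L

18.427 L


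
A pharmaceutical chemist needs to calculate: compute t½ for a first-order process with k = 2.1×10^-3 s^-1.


t½ = ln2/k = 0.693147/(2.1×10^-3 s^-1)
= 330.1 s

330.1 s


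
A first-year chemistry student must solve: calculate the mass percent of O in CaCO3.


M(CaCO3) = 1×40.08 + 1×12.01 + 3×16.0 = 100.09 g/mol
Mass of O = 3 × 16.0 = 48.00 g/mol
% O = 48.00/100.09 × 100 = 47.96%

47.96%


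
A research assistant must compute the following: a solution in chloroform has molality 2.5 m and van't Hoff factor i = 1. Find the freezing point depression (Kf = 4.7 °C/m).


ΔTf = Kf × m × i
= 4.7 × 2.5 × 1
= 11.75 °C

11.75 °C


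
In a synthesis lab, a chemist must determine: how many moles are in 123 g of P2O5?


M(P2O5) = 141.94 g/mol
n = mass/M = 123/141.94 = 0.8666 mol

0.8666 mol


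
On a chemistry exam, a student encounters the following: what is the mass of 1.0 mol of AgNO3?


M(AgNO3) = 169.88 g/mol
mass = n × M = 1.0 × 169.88 = 169.88 g

169.88 g


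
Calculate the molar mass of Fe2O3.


M(Fe2O3) = 2×55.85 + 3×16.0
= 111.7 + 48.0
= 159.7 g/mol

159.7 g/mol


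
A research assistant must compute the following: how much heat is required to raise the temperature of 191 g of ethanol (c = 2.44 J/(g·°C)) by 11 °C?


q = mcΔT = 191 × 2.44 × 11
= 5126.44 J

5126.44 J


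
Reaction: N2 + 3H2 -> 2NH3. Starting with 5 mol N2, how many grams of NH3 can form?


Mole ratio NH3:N2 = 2:1
n(NH3) = 5 × 2/1 = 10.000 mol
mass = 10.000 × 17.03 = 170.3 g

170.3 g


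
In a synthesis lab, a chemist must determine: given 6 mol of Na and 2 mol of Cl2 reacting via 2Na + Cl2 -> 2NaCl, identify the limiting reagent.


Mole ratio available / coefficient:
  Na: 6/2 = 3.000
  Cl2: 2/1 = 2.000
Smaller ratio is limiting.

Cl2


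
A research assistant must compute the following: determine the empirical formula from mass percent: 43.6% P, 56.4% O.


Assume 100 g sample. Moles of each element:
  P: 43.6/30.97 = 1.408 mol
  O: 56.4/16.0 = 3.525 mol
Divide by smallest (1.408):
  P: 1.408/1.408 = 1.0
  O: 3.525/1.408 = 2.5
Multiply all ratios by 2 to obtain whole numbers.
Empirical formula: P2O5

P2O5


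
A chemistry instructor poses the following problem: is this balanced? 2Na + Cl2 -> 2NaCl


Equation: 2Na + Cl2 -> 2NaCl
Check atoms: Cl: 2=2, Na: 2=2
Balanced

Yes, balanced


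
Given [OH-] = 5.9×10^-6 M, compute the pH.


pOH = -log10([OH-]) = -log10(5.9×10^-6)
= 6 - log10(5.9) = 5.23
pH = 14 - pOH = 14 - 5.23 = 8.77

8.77


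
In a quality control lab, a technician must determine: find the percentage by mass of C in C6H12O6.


M(C6H12O6) = 6×12.01 + 12×1.008 + 6×16.0 = 180.156 g/mol
Mass of C = 6 × 12.01 = 72.06 g/mol
% C = 72.06/180.156 × 100 = 40.00%

40.00%


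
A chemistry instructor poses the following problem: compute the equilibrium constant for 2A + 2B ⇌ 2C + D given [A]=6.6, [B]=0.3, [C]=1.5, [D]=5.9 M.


Kc = [C]^2[D]/([A]^2[B]^2)
= (1.5^2 × 5.9^1)/(6.6^2 × 0.3^2)
= 13.275/3.9204
= 3.386

3.386


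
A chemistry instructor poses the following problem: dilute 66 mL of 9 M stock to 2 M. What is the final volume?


C1V1 = C2V2
9 × 66 = 2 × V2
V2 = 594/2 = 297.0 mL

297.0 mL


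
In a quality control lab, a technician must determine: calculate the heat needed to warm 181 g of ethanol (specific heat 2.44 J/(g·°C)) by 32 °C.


q = mcΔT = 181 × 2.44 × 32
= 14132.48 J

14132.48 J


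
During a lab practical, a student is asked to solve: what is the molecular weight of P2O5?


M(P2O5) = 2×30.97 + 5×16.0
= 61.94 + 80.0
= 141.94 g/mol

141.94 g/mol


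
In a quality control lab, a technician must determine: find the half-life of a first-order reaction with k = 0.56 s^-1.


t½ = ln2/k = 0.693147/(0.56 s^-1)
= 1.238 s

1.238 s


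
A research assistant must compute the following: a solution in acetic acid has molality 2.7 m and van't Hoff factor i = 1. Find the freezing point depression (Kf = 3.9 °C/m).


ΔTf = Kf × m × i
= 3.9 × 2.7 × 1
= 10.53 °C

10.53 °C


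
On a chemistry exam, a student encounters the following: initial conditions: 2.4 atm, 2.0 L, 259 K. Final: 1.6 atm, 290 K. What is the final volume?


P1V1/T1 = P2V2/T2
V2 = P1V1T2/(T1P2)
= 2.4×2.0×290/(259×1.6)
= 3.359 L

3.359 L


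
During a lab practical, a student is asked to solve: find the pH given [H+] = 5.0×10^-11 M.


pH = -log10([H+]) = -log10(5.0×10^-11)
= 11 - log10(5.0)
= 11 - 0.7
= 10.3

10.3


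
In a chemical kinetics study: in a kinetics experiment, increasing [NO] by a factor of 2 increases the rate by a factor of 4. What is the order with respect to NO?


rate ∝ [NO]^n
2^n = 4 → n = 2
Order in NO: 2

2


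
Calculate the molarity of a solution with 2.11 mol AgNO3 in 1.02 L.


M = n/V = 2.11/1.02 = 2.069 mol/L

2.069 M


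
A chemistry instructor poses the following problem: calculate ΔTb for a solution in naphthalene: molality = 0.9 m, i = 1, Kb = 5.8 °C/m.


ΔTb = Kb × m × i
= 5.8 × 0.9 × 1
= 5.22 °C

5.22 °C


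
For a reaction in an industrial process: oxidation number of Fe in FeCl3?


x + 3(-1) = 0, so x = +3
Oxidation number: +3

+3


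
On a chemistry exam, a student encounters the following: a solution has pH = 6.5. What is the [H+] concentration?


[H+] = 10^(-pH) = 10^(-6.5)
= 3.16×10^-7 M

3.16×10^-7 M


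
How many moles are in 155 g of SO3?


M(SO3) = 80.07 g/mol
n = mass/M = 155/80.07 = 1.9358 mol

1.9358 mol


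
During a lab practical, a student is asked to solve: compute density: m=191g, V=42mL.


ρ = mass/volume
= 191/42
= 4.548 g/mL

4.548 g/mL


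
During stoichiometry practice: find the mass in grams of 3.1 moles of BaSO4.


M(BaSO4) = 233.4 g/mol
mass = n × M = 3.1 × 233.4 = 723.54 g

723.54 g


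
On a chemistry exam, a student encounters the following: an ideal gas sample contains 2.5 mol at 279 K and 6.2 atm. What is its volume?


PV = nRT  (R = 0.08206 L·atm/(mol·K))
V = nRT/P = 2.5×0.08206×279/6.2
= 9.232 L

9.232 L


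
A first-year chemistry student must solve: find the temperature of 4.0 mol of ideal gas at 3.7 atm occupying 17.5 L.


PV = nRT  (R = 0.08206 L·atm/(mol·K))
T = PV/(nR) = 3.7×17.5/(4.0×0.08206)
= 64.75/0.328240
= 197.26 K

197.26 K


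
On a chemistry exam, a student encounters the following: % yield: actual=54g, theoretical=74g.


% yield = actual/theoretical × 100
= 54/74 × 100
= 72.97%

72.97%


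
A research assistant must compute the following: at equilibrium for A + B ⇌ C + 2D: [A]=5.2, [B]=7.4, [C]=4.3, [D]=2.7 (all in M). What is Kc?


Kc = [C][D]^2/([A][B])
= (4.3^1 × 2.7^2)/(5.2^1 × 7.4^1)
= 31.347/38.48
= 0.8146

0.8146


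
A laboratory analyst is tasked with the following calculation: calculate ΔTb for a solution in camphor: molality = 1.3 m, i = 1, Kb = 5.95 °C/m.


ΔTb = Kb × m × i
= 5.95 × 1.3 × 1
= 7.735 °C

7.735 °C


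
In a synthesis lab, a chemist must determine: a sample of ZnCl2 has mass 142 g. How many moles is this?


M(ZnCl2) = 136.28 g/mol
n = mass/M = 142/136.28 = 1.042 mol

1.042 mol


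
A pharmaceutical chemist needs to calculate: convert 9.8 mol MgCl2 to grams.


M(MgCl2) = 95.21 g/mol
mass = n × M = 9.8 × 95.21 = 933.06 g

933.06 g


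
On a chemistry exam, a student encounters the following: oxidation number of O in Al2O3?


O is usually -2
Oxidation number: -2

-2


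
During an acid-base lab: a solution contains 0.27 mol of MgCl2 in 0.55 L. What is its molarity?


M = n/V = 0.27/0.55 = 0.491 mol/L

0.491 M


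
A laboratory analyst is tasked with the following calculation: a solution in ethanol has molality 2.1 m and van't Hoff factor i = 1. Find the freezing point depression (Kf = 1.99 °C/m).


ΔTf = Kf × m × i
= 1.99 × 2.1 × 1
= 4.179 °C

4.179 °C


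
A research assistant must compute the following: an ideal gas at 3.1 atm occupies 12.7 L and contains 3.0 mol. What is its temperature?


PV = nRT  (R = 0.08206 L·atm/(mol·K))
T = PV/(nR) = 3.1×12.7/(3.0×0.08206)
= 39.37/0.246180
= 159.92 K

159.92 K


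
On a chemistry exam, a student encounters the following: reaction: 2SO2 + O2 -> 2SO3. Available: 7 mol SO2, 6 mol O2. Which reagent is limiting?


Mole ratio available / coefficient:
  SO2: 7/2 = 3.500
  O2: 6/1 = 6.000
Smaller ratio is limiting.

SO2


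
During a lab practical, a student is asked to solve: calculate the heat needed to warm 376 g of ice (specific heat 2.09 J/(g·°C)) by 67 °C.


q = mcΔT = 376 × 2.09 × 67
= 52651.28 J

52651.28 J


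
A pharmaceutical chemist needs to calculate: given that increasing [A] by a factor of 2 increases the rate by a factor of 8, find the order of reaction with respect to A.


rate ∝ [A]^n
2^n = 8 → n = 3
Order in A: 3

3


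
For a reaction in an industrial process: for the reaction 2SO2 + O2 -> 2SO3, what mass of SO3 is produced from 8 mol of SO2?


Mole ratio SO3:SO2 = 2:2
n(SO3) = 8 × 2/2 = 8.000 mol
mass = 8.000 × 80.07 = 640.56 g

640.56 g


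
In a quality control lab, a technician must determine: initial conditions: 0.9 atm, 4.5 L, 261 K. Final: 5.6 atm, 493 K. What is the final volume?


P1V1/T1 = P2V2/T2
V2 = P1V1T2/(T1P2)
= 0.9×4.5×493/(261×5.6)
= 1.366 L

1.366 L


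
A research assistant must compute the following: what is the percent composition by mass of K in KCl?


M(KCl) = 1×39.1 + 1×35.45 = 74.55 g/mol
Mass of K = 1 × 39.1 = 39.10 g/mol
% K = 39.10/74.55 × 100 = 52.45%

52.45%


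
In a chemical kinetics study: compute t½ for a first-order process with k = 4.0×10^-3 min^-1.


t½ = ln2/k = 0.693147/(4.0×10^-3 min^-1)
= 173.3 min

173.3 min


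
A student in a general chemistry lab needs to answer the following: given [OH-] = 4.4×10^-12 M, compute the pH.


pOH = -log10([OH-]) = -log10(4.4×10^-12)
= 12 - log10(4.4) = 11.36
pH = 14 - pOH = 14 - 11.36 = 2.64

2.64


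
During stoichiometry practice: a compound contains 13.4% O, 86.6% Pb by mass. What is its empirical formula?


Assume 100 g sample. Moles of each element:
  O: 13.4/16.0 = 0.838 mol
  Pb: 86.6/207.2 = 0.418 mol
Divide by smallest (0.418):
  O: 0.838/0.418 = 2.0
  Pb: 0.418/0.418 = 1.0
Empirical formula: PbO2

PbO2


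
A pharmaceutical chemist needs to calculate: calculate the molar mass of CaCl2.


M(CaCl2) = 1×40.08 + 2×35.45
= 40.08 + 70.9
= 110.98 g/mol

110.98 g/mol


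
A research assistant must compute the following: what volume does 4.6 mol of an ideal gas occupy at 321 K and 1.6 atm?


PV = nRT  (R = 0.08206 L·atm/(mol·K))
V = nRT/P = 4.6×0.08206×321/1.6
= 75.731 L

75.731 L


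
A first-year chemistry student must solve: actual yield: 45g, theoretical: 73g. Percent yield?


% yield = actual/theoretical × 100
= 45/73 × 100
= 61.64%

61.64%


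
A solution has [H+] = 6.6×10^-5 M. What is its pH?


pH = -log10([H+]) = -log10(6.6×10^-5)
= 5 - log10(6.6)
= 5 - 0.82
= 4.18

4.18


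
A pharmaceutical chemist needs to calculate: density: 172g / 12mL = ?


ρ = mass/volume
= 172/12
= 14.333 g/mL

14.333 g/mL


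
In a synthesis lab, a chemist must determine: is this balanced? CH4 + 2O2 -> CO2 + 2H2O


Equation: CH4 + 2O2 -> CO2 + 2H2O
Check atoms: C: 1=1, H: 4=4, O: 4=4
Balanced

Yes, balanced


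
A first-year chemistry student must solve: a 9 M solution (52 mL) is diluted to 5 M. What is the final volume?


C1V1 = C2V2
9 × 52 = 5 × V2
V2 = 468/5 = 93.6 mL

93.6 mL


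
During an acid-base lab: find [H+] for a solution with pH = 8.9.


[H+] = 10^(-pH) = 10^(-8.9)
= 1.26×10^-9 M

1.26×10^-9 M


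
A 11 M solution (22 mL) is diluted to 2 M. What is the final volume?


C1V1 = C2V2
11 × 22 = 2 × V2
V2 = 242/2 = 121.0 mL

121.0 mL


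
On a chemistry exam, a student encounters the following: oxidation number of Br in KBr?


halide: -1
Oxidation number: -1

-1


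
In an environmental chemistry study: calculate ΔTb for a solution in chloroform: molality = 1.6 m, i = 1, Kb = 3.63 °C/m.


ΔTb = Kb × m × i
= 3.63 × 1.6 × 1
= 5.808 °C

5.808 °C


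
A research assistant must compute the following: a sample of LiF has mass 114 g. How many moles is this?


M(LiF) = 25.94 g/mol
n = mass/M = 114/25.94 = 4.3948 mol

4.3948 mol


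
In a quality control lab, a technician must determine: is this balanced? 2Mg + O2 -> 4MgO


Equation: 2Mg + O2 -> 4MgO
Check atoms: Mg: 2≠4, O: 2≠4
Not balanced

No, not balanced


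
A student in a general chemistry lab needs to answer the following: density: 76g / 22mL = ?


ρ = mass/volume
= 76/22
= 3.455 g/mL

3.455 g/mL


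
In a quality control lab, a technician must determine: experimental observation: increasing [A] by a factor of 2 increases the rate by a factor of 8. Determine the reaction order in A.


rate ∝ [A]^n
2^n = 8 → n = 3
Order in A: 3

3


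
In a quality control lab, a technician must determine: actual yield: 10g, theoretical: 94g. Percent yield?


% yield = actual/theoretical × 100
= 10/94 × 100
= 10.64%

10.64%


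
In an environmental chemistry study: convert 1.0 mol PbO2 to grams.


M(PbO2) = 239.2 g/mol
mass = n × M = 1.0 × 239.2 = 239.20 g

239.20 g


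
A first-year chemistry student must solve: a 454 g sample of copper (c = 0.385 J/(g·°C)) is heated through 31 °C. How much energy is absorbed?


q = mcΔT = 454 × 0.385 × 31
= 5418.49 J

5418.49 J


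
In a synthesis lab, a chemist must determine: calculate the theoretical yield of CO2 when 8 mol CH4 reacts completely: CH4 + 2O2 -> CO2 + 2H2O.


Mole ratio CO2:CH4 = 1:1
n(CO2) = 8 × 1/1 = 8.000 mol
mass = 8.000 × 44.01 = 352.08 g

352.08 g


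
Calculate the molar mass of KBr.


M(KBr) = 1×39.1 + 1×79.9
= 39.1 + 79.9
= 119.0 g/mol

119.0 g/mol


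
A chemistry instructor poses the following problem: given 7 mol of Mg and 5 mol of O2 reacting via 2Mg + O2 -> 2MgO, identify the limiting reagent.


Mole ratio available / coefficient:
  Mg: 7/2 = 3.500
  O2: 5/1 = 5.000
Smaller ratio is limiting.

Mg


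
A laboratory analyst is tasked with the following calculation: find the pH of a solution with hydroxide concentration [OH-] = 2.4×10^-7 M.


pOH = -log10([OH-]) = -log10(2.4×10^-7)
= 7 - log10(2.4) = 6.62
pH = 14 - pOH = 14 - 6.62 = 7.38

7.38


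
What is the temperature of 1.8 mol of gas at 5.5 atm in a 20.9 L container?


PV = nRT  (R = 0.08206 L·atm/(mol·K))
T = PV/(nR) = 5.5×20.9/(1.8×0.08206)
= 114.95/0.147708
= 778.22 K

778.22 K


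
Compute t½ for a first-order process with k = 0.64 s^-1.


t½ = ln2/k = 0.693147/(0.64 s^-1)
= 1.083 s

1.083 s


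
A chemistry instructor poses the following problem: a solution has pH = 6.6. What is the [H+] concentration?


[H+] = 10^(-pH) = 10^(-6.6)
= 2.51×10^-7 M

2.51×10^-7 M


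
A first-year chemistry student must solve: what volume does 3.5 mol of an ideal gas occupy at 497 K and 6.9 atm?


PV = nRT  (R = 0.08206 L·atm/(mol·K))
V = nRT/P = 3.5×0.08206×497/6.9
= 20.687 L

20.687 L


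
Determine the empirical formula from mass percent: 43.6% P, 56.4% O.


Assume 100 g sample. Moles of each element:
  P: 43.6/30.97 = 1.408 mol
  O: 56.4/16.0 = 3.525 mol
Divide by smallest (1.408):
  P: 1.408/1.408 = 1.0
  O: 3.525/1.408 = 2.5
Multiply all ratios by 2 to obtain whole numbers.
Empirical formula: P2O5

P2O5


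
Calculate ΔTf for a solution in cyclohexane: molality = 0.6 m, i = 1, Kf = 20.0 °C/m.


ΔTf = Kf × m × i
= 20.0 × 0.6 × 1
= 12.0 °C

12.0 °C


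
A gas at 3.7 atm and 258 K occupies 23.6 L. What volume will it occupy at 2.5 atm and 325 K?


P1V1/T1 = P2V2/T2
V2 = P1V1T2/(T1P2)
= 3.7×23.6×325/(258×2.5)
= 43.998 L

43.998 L


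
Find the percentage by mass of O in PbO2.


M(PbO2) = 1×207.2 + 2×16.0 = 239.20 g/mol
Mass of O = 2 × 16.0 = 32.00 g/mol
% O = 32.00/239.20 × 100 = 13.38%

13.38%


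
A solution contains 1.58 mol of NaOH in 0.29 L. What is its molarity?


M = n/V = 1.58/0.29 = 5.448 mol/L

5.448 M


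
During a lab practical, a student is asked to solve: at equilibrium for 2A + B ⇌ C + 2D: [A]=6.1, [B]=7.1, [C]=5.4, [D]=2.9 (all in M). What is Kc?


Kc = [C][D]^2/([A]^2[B])
= (5.4^1 × 2.9^2)/(6.1^2 × 7.1^1)
= 45.414/264.191
= 0.1719

0.1719


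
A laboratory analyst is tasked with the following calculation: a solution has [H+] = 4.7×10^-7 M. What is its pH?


pH = -log10([H+]) = -log10(4.7×10^-7)
= 7 - log10(4.7)
= 7 - 0.67
= 6.33

6.33


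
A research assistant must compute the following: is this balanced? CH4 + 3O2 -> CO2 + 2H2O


Equation: CH4 + 3O2 -> CO2 + 2H2O
Check atoms: C: 1=1, H: 4=4, O: 6≠4
Not balanced

No, not balanced


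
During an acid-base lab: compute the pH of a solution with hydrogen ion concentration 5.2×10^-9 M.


pH = -log10([H+]) = -log10(5.2×10^-9)
= 9 - log10(5.2)
= 9 - 0.72
= 8.28

8.28


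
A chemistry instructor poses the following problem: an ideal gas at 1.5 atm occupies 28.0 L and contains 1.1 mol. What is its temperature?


PV = nRT  (R = 0.08206 L·atm/(mol·K))
T = PV/(nR) = 1.5×28.0/(1.1×0.08206)
= 42.00/0.090266
= 465.29 K

465.29 K


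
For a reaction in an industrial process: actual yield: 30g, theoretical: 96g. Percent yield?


% yield = actual/theoretical × 100
= 30/96 × 100
= 31.25%

31.25%


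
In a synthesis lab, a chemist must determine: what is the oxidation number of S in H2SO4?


2(+1) + x + 4(-2) = 0, so x = +6
Oxidation number: +6

+6


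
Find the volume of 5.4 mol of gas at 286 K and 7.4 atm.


PV = nRT  (R = 0.08206 L·atm/(mol·K))
V = nRT/P = 5.4×0.08206×286/7.4
= 17.126 L

17.126 L


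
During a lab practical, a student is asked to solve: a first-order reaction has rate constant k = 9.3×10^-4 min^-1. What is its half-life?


t½ = ln2/k = 0.693147/(9.3×10^-4 min^-1)
= 745.3 min

745.3 min


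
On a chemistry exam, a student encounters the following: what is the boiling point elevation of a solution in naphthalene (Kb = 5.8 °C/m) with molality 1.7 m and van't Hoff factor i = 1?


ΔTb = Kb × m × i
= 5.8 × 1.7 × 1
= 9.86 °C

9.86 °C


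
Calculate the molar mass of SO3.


M(SO3) = 1×32.07 + 3×16.0
= 32.07 + 48.0
= 80.07 g/mol

80.07 g/mol


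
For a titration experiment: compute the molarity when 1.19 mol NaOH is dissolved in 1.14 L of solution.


M = n/V = 1.19/1.14 = 1.044 mol/L

1.044 M


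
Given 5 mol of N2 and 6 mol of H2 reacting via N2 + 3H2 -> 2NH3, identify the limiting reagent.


Mole ratio available / coefficient:
  N2: 5/1 = 5.000
  H2: 6/3 = 2.000
Smaller ratio is limiting.

H2


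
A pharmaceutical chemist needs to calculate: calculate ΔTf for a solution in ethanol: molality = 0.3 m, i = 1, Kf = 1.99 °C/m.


ΔTf = Kf × m × i
= 1.99 × 0.3 × 1
= 0.597 °C

0.597 °C
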